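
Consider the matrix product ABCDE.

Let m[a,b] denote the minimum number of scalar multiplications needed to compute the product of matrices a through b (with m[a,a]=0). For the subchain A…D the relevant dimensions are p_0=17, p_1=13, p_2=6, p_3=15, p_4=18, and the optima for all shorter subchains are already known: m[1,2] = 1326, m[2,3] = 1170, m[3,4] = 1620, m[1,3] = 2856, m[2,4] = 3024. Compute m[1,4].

m[1,4] = min over k∈[1,3] of m[1,k]+m[k+1,4]+p_{0}·p_k·p_{4}.
k=1: 0 + 3024 + 17·13·18 = 7002; k=2: 1326 + 1620 + 17·6·18 = 4782; k=3: 2856 + 0 + 17·15·18 = 7446.
Minimum: 4782 at k=2.

4782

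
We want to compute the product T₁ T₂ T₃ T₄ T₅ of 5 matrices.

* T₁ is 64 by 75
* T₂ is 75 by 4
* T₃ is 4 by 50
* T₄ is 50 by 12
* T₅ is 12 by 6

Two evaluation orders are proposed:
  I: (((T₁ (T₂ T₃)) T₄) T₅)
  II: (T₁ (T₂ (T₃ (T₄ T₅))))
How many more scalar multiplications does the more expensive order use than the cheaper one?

262608

Order I = (((T₁ (T₂ T₃)) T₄) T₅): (T₂ T₃): 75×4 by 4×50 → 75×50, cost 75·4·50 = 15000; (T₁ (T₂ T₃)): 64×75 by 75×50 → 64×50, cost 64·75·50 = 240000; cumulative 255000; ((T₁ (T₂ T₃)) T₄): 64×50 by 50×12 → 64×12, cost 64·50·12 = 38400; cumulative 293400; (((T₁ (T₂ T₃)) T₄) T₅): 64×12 by 12×6 → 64×6, cost 64·12·6 = 4608; cumulative 298008. Total 298008.
Order II = (T₁ (T₂ (T₃ (T₄ T₅)))): (T₄ T₅): 50×12 by 12×6 → 50×6, cost 50·12·6 = 3600; (T₃ (T₄ T₅)): 4×50 by 50×6 → 4×6, cost 4·50·6 = 1200; cumulative 4800; (T₂ (T₃ (T₄ T₅))): 75×4 by 4×6 → 75×6, cost 75·4·6 = 1800; cumulative 6600; (T₁ (T₂ (T₃ (T₄ T₅)))): 64×75 by 75×6 → 64×6, cost 64·75·6 = 28800; cumulative 35400. Total 35400.
Difference: |298008 − 35400| = 262608.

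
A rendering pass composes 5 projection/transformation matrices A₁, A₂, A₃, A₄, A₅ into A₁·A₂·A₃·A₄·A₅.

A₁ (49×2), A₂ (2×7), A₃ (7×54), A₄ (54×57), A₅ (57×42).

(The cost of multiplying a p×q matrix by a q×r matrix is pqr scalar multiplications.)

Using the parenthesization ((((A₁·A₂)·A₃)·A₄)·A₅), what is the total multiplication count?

(A₁·A₂): 49×2 by 2×7 → 49×7, cost 49·2·7 = 686
((A₁·A₂)·A₃): 49×7 by 7×54 → 49×54, cost 49·7·54 = 18522; cumulative 19208
(((A₁·A₂)·A₃)·A₄): 49×54 by 54×57 → 49×57, cost 49·54·57 = 150822; cumulative 170030
((((A₁·A₂)·A₃)·A₄)·A₅): 49×57 by 57×42 → 49×42, cost 49·57·42 = 117306; cumulative 287336
Total: 287336 scalar multiplications.

287336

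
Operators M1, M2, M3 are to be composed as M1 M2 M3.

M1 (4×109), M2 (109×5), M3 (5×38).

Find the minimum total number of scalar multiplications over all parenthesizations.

Order (M1 (M2 M3)): (M2 M3): 109×5 by 5×38 → 109×38, cost 109·5·38 = 20710; (M1 (M2 M3)): 4×109 by 109×38 → 4×38, cost 4·109·38 = 16568; cumulative 37278. Total 37278.
Order ((M1 M2) M3): (M1 M2): 4×109 by 109×5 → 4×5, cost 4·109·5 = 2180; ((M1 M2) M3): 4×5 by 5×38 → 4×38, cost 4·5·38 = 760; cumulative 2940. Total 2940.
Minimum: 2940.

2940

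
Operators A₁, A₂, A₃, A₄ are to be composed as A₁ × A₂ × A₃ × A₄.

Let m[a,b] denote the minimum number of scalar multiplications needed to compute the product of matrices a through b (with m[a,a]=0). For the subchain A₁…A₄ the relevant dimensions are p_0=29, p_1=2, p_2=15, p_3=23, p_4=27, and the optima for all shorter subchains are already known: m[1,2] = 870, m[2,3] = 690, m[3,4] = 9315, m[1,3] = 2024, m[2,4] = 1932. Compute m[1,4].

m[1,4] = min over k∈[1,3] of m[1,k]+m[k+1,4]+p_{0}·p_k·p_{4}.
k=1: 0 + 1932 + 29·2·27 = 3498; k=2: 870 + 9315 + 29·15·27 = 21930; k=3: 2024 + 0 + 29·23·27 = 20033.
Minimum: 3498 at k=1.

3498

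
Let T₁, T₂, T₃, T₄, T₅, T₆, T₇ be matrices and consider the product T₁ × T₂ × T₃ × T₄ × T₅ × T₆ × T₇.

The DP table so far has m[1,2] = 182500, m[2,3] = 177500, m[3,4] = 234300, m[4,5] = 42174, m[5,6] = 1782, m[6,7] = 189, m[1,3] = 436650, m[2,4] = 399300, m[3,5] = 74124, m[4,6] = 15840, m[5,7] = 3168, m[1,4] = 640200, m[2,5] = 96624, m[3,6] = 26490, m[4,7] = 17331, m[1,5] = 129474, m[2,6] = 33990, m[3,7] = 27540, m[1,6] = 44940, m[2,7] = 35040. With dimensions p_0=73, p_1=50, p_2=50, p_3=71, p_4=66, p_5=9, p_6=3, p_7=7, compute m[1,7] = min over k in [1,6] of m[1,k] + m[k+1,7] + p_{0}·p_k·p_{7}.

m[1,7] = min over k∈[1,6] of m[1,k]+m[k+1,7]+p_{0}·p_k·p_{7}.
k=1: 0 + 35040 + 73·50·7 = 60590; k=2: 182500 + 27540 + 73·50·7 = 235590; k=3: 436650 + 17331 + 73·71·7 = 490262; k=4: 640200 + 3168 + 73·66·7 = 677094; k=5: 129474 + 189 + 73·9·7 = 134262; k=6: 44940 + 0 + 73·3·7 = 46473.
Minimum: 46473 at k=6.

46473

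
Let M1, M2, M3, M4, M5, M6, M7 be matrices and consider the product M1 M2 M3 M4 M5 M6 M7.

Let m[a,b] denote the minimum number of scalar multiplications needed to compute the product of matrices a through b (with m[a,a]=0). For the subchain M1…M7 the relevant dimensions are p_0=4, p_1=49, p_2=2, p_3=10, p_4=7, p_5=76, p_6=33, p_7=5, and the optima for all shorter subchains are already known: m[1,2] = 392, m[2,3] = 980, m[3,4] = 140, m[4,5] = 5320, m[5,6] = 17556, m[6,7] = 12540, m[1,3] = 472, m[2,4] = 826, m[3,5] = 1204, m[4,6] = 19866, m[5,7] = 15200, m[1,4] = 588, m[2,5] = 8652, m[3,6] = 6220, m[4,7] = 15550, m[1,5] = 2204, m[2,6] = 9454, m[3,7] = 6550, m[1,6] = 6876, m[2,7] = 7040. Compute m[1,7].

m[1,7] = min over k∈[1,6] of m[1,k]+m[k+1,7]+p_{0}·p_k·p_{7}.
k=1: 0 + 7040 + 4·49·5 = 8020; k=2: 392 + 6550 + 4·2·5 = 6982; k=3: 472 + 15550 + 4·10·5 = 16222; k=4: 588 + 15200 + 4·7·5 = 15928; k=5: 2204 + 12540 + 4·76·5 = 16264; k=6: 6876 + 0 + 4·33·5 = 7536.
Minimum: 6982 at k=2.

6982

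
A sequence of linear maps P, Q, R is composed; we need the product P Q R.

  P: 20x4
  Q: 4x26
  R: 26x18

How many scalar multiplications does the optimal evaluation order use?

Order (P (Q R)): (Q R): 4×26 by 26×18 → 4×18, cost 4·26·18 = 1872; (P (Q R)): 20×4 by 4×18 → 20×18, cost 20·4·18 = 1440; cumulative 3312. Total 3312.
Order ((P Q) R): (P Q): 20×4 by 4×26 → 20×26, cost 20·4·26 = 2080; ((P Q) R): 20×26 by 26×18 → 20×18, cost 20·26·18 = 9360; cumulative 11440. Total 11440.
Minimum: 3312.

3312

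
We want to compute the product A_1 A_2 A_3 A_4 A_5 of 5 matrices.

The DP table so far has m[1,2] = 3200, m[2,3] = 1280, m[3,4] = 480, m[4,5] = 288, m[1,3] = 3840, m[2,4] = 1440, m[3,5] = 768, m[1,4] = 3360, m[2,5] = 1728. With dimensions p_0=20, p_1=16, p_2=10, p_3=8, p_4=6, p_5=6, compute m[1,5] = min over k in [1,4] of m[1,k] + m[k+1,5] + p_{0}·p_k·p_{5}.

3648

m[1,5] = min over k∈[1,4] of m[1,k]+m[k+1,5]+p_{0}·p_k·p_{5}.
k=1: 0 + 1728 + 20·16·6 = 3648; k=2: 3200 + 768 + 20·10·6 = 5168; k=3: 3840 + 288 + 20·8·6 = 5088; k=4: 3360 + 0 + 20·6·6 = 4080.
Minimum: 3648 at k=1.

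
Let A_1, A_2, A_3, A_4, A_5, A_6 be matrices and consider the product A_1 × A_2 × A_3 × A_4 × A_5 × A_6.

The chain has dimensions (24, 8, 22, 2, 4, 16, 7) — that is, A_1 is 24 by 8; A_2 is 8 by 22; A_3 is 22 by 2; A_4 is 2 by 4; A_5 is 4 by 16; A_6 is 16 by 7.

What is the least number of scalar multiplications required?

Adjacent pairs: A_1A_2 = 24·8·22 = 4224; A_2A_3 = 8·22·2 = 352; A_3A_4 = 22·2·4 = 176; A_4A_5 = 2·4·16 = 128; A_5A_6 = 4·16·7 = 448.
Length 3: A_1..A_3: k=1: 0+352+24·8·2=736; k=2: 4224+0+24·22·2=5280 → min 736 | A_2..A_4: k=2: 0+176+8·22·4=880; k=3: 352+0+8·2·4=416 → min 416 | A_3..A_5: k=3: 0+128+22·2·16=832; k=4: 176+0+22·4·16=1584 → min 832 | A_4..A_6: k=4: 0+448+2·4·7=504; k=5: 128+0+2·16·7=352 → min 352.
Length 4: A_1..A_4: k=1: 0+416+24·8·4=1184; k=2: 4224+176+24·22·4=6512; k=3: 736+0+24·2·4=928 → min 928 | A_2..A_5: k=2: 0+832+8·22·16=3648; k=3: 352+128+8·2·16=736; k=4: 416+0+8·4·16=928 → min 736 | A_3..A_6: k=3: 0+352+22·2·7=660; k=4: 176+448+22·4·7=1240; k=5: 832+0+22·16·7=3296 → min 660.
Length 5: A_1..A_5: k=1: 0+736+24·8·16=3808; k=2: 4224+832+24·22·16=13504; k=3: 736+128+24·2·16=1632; k=4: 928+0+24·4·16=2464 → min 1632 | A_2..A_6: k=2: 0+660+8·22·7=1892; k=3: 352+352+8·2·7=816; k=4: 416+448+8·4·7=1088; k=5: 736+0+8·16·7=1632 → min 816.
Length 6: A_1..A_6: k=1: 0+816+24·8·7=2160; k=2: 4224+660+24·22·7=8580; k=3: 736+352+24·2·7=1424; k=4: 928+448+24·4·7=2048; k=5: 1632+0+24·16·7=4320 → min 1424.
Optimal order: ((A_1 × (A_2 × A_3)) × ((A_4 × A_5) × A_6)) with cost 1424.

1424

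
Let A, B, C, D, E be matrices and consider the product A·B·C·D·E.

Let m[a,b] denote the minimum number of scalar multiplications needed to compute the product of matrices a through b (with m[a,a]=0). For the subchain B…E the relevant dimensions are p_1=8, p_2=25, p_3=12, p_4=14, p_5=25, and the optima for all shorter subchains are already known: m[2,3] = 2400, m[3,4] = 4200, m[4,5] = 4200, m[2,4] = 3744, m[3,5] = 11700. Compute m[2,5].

6544

m[2,5] = min over k∈[2,4] of m[2,k]+m[k+1,5]+p_{1}·p_k·p_{5}.
k=2: 0 + 11700 + 8·25·25 = 16700; k=3: 2400 + 4200 + 8·12·25 = 9000; k=4: 3744 + 0 + 8·14·25 = 6544.
Minimum: 6544 at k=4.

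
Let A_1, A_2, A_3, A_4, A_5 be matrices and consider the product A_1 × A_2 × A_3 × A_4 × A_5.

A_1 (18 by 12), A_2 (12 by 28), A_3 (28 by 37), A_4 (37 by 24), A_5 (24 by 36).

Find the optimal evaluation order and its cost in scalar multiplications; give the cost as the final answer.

Adjacent pairs: A_1A_2 = 18·12·28 = 6048; A_2A_3 = 12·28·37 = 12432; A_3A_4 = 28·37·24 = 24864; A_4A_5 = 37·24·36 = 31968.
Length 3: A_1..A_3: k=1: 0+12432+18·12·37=20424; k=2: 6048+0+18·28·37=24696 → min 20424 | A_2..A_4: k=2: 0+24864+12·28·24=32928; k=3: 12432+0+12·37·24=23088 → min 23088 | A_3..A_5: k=3: 0+31968+28·37·36=69264; k=4: 24864+0+28·24·36=49056 → min 49056.
Length 4: A_1..A_4: k=1: 0+23088+18·12·24=28272; k=2: 6048+24864+18·28·24=43008; k=3: 20424+0+18·37·24=36408 → min 28272 | A_2..A_5: k=2: 0+49056+12·28·36=61152; k=3: 12432+31968+12·37·36=60384; k=4: 23088+0+12·24·36=33456 → min 33456.
Length 5: A_1..A_5: k=1: 0+33456+18·12·36=41232; k=2: 6048+49056+18·28·36=73248; k=3: 20424+31968+18·37·36=76368; k=4: 28272+0+18·24·36=43824 → min 41232.
Optimal parenthesization: (A_1 × (((A_2 × A_3) × A_4) × A_5)) with cost 41232.

41232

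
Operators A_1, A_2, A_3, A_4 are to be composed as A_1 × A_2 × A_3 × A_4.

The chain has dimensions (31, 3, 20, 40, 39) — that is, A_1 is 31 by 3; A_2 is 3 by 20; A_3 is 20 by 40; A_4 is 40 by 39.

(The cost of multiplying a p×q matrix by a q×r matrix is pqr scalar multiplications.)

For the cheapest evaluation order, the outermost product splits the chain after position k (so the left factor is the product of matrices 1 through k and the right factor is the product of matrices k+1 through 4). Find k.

1

Adjacent pairs: A_1A_2 = 31·3·20 = 1860; A_2A_3 = 3·20·40 = 2400; A_3A_4 = 20·40·39 = 31200.
Length 3: A_1..A_3: k=1: 0+2400+31·3·40=6120; k=2: 1860+0+31·20·40=26660 → min 6120 | A_2..A_4: k=2: 0+31200+3·20·39=33540; k=3: 2400+0+3·40·39=7080 → min 7080.
Top-level splits: k=1: (A_1..A_1)·(A_2..A_4) → 0+7080+31·3·39 = 10707; k=2: (A_1..A_2)·(A_3..A_4) → 1860+31200+31·20·39 = 57240; k=3: (A_1..A_3)·(A_4..A_4) → 6120+0+31·40·39 = 54480.
Best split is after A_1, i.e. k = 1.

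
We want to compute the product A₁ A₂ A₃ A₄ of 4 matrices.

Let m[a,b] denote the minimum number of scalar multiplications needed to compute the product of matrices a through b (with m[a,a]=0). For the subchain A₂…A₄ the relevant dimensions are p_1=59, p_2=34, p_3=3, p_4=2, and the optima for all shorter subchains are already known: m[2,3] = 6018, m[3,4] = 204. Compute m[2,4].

m[2,4] = min over k∈[2,3] of m[2,k]+m[k+1,4]+p_{1}·p_k·p_{4}.
k=2: 0 + 204 + 59·34·2 = 4216; k=3: 6018 + 0 + 59·3·2 = 6372.
Minimum: 4216 at k=2.

4216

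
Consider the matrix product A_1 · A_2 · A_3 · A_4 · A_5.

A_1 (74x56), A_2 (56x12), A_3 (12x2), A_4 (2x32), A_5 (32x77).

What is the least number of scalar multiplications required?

25956

Adjacent pairs: A_1A_2 = 74·56·12 = 49728; A_2A_3 = 56·12·2 = 1344; A_3A_4 = 12·2·32 = 768; A_4A_5 = 2·32·77 = 4928.
Length 3: A_1..A_3: k=1: 0+1344+74·56·2=9632; k=2: 49728+0+74·12·2=51504 → min 9632 | A_2..A_4: k=2: 0+768+56·12·32=22272; k=3: 1344+0+56·2·32=4928 → min 4928 | A_3..A_5: k=3: 0+4928+12·2·77=6776; k=4: 768+0+12·32·77=30336 → min 6776.
Length 4: A_1..A_4: k=1: 0+4928+74·56·32=137536; k=2: 49728+768+74·12·32=78912; k=3: 9632+0+74·2·32=14368 → min 14368 | A_2..A_5: k=2: 0+6776+56·12·77=58520; k=3: 1344+4928+56·2·77=14896; k=4: 4928+0+56·32·77=142912 → min 14896.
Length 5: A_1..A_5: k=1: 0+14896+74·56·77=333984; k=2: 49728+6776+74·12·77=124880; k=3: 9632+4928+74·2·77=25956; k=4: 14368+0+74·32·77=196704 → min 25956.
Optimal order: ((A_1 · (A_2 · A_3)) · (A_4 · A_5)) with cost 25956.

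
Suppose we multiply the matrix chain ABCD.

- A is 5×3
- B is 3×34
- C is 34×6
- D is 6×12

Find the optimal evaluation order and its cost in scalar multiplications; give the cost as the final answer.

1008

Adjacent pairs: AB = 5·3·34 = 510; BC = 3·34·6 = 612; CD = 34·6·12 = 2448.
Length 3: A..C: k=1: 0+612+5·3·6=702; k=2: 510+0+5·34·6=1530 → min 702 | B..D: k=2: 0+2448+3·34·12=3672; k=3: 612+0+3·6·12=828 → min 828.
Length 4: A..D: k=1: 0+828+5·3·12=1008; k=2: 510+2448+5·34·12=4998; k=3: 702+0+5·6·12=1062 → min 1008.
Optimal parenthesization: (A((BC)D)) with cost 1008.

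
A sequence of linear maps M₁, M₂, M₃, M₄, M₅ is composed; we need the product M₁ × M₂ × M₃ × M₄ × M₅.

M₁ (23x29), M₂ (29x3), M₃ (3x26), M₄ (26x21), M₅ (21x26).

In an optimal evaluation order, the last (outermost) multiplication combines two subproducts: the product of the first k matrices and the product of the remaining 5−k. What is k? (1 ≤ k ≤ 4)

2

Adjacent pairs: M₁M₂ = 23·29·3 = 2001; M₂M₃ = 29·3·26 = 2262; M₃M₄ = 3·26·21 = 1638; M₄M₅ = 26·21·26 = 14196.
Length 3: M₁..M₃: k=1: 0+2262+23·29·26=19604; k=2: 2001+0+23·3·26=3795 → min 3795 | M₂..M₄: k=2: 0+1638+29·3·21=3465; k=3: 2262+0+29·26·21=18096 → min 3465 | M₃..M₅: k=3: 0+14196+3·26·26=16224; k=4: 1638+0+3·21·26=3276 → min 3276.
Length 4: M₁..M₄: k=1: 0+3465+23·29·21=17472; k=2: 2001+1638+23·3·21=5088; k=3: 3795+0+23·26·21=16353 → min 5088 | M₂..M₅: k=2: 0+3276+29·3·26=5538; k=3: 2262+14196+29·26·26=36062; k=4: 3465+0+29·21·26=19299 → min 5538.
Top-level splits: k=1: (M₁..M₁)·(M₂..M₅) → 0+5538+23·29·26 = 22880; k=2: (M₁..M₂)·(M₃..M₅) → 2001+3276+23·3·26 = 7071; k=3: (M₁..M₃)·(M₄..M₅) → 3795+14196+23·26·26 = 33539; k=4: (M₁..M₄)·(M₅..M₅) → 5088+0+23·21·26 = 17646.
Best split is after M₂, i.e. k = 2.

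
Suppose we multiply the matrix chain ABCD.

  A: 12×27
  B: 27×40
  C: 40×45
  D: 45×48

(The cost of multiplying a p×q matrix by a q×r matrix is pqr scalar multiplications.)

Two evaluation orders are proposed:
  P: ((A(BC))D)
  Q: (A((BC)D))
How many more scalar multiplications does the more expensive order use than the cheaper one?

Order P = ((A(BC))D): (BC): 27×40 by 40×45 → 27×45, cost 27·40·45 = 48600; (A(BC)): 12×27 by 27×45 → 12×45, cost 12·27·45 = 14580; cumulative 63180; ((A(BC))D): 12×45 by 45×48 → 12×48, cost 12·45·48 = 25920; cumulative 89100. Total 89100.
Order Q = (A((BC)D)): (BC): 27×40 by 40×45 → 27×45, cost 27·40·45 = 48600; ((BC)D): 27×45 by 45×48 → 27×48, cost 27·45·48 = 58320; cumulative 106920; (A((BC)D)): 12×27 by 27×48 → 12×48, cost 12·27·48 = 15552; cumulative 122472. Total 122472.
Difference: |89100 − 122472| = 33372.

33372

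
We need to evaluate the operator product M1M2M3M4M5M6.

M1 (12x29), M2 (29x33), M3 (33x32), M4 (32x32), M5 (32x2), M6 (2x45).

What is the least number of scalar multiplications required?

7850

Adjacent pairs: M1M2 = 12·29·33 = 11484; M2M3 = 29·33·32 = 30624; M3M4 = 33·32·32 = 33792; M4M5 = 32·32·2 = 2048; M5M6 = 32·2·45 = 2880.
Length 3: M1..M3: k=1: 0+30624+12·29·32=41760; k=2: 11484+0+12·33·32=24156 → min 24156 | M2..M4: k=2: 0+33792+29·33·32=64416; k=3: 30624+0+29·32·32=60320 → min 60320 | M3..M5: k=3: 0+2048+33·32·2=4160; k=4: 33792+0+33·32·2=35904 → min 4160 | M4..M6: k=4: 0+2880+32·32·45=48960; k=5: 2048+0+32·2·45=4928 → min 4928.
Length 4: M1..M4: k=1: 0+60320+12·29·32=71456; k=2: 11484+33792+12·33·32=57948; k=3: 24156+0+12·32·32=36444 → min 36444 | M2..M5: k=2: 0+4160+29·33·2=6074; k=3: 30624+2048+29·32·2=34528; k=4: 60320+0+29·32·2=62176 → min 6074 | M3..M6: k=3: 0+4928+33·32·45=52448; k=4: 33792+2880+33·32·45=84192; k=5: 4160+0+33·2·45=7130 → min 7130.
Length 5: M1..M5: k=1: 0+6074+12·29·2=6770; k=2: 11484+4160+12·33·2=16436; k=3: 24156+2048+12·32·2=26972; k=4: 36444+0+12·32·2=37212 → min 6770 | M2..M6: k=2: 0+7130+29·33·45=50195; k=3: 30624+4928+29·32·45=77312; k=4: 60320+2880+29·32·45=104960; k=5: 6074+0+29·2·45=8684 → min 8684.
Length 6: M1..M6: k=1: 0+8684+12·29·45=24344; k=2: 11484+7130+12·33·45=36434; k=3: 24156+4928+12·32·45=46364; k=4: 36444+2880+12·32·45=56604; k=5: 6770+0+12·2·45=7850 → min 7850.
Optimal order: ((M1(M2(M3(M4M5))))M6) with cost 7850.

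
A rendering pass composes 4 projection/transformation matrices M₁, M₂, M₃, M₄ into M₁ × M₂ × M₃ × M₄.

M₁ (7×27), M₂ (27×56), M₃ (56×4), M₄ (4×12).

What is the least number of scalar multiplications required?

Adjacent pairs: M₁M₂ = 7·27·56 = 10584; M₂M₃ = 27·56·4 = 6048; M₃M₄ = 56·4·12 = 2688.
Length 3: M₁..M₃: k=1: 0+6048+7·27·4=6804; k=2: 10584+0+7·56·4=12152 → min 6804 | M₂..M₄: k=2: 0+2688+27·56·12=20832; k=3: 6048+0+27·4·12=7344 → min 7344.
Length 4: M₁..M₄: k=1: 0+7344+7·27·12=9612; k=2: 10584+2688+7·56·12=17976; k=3: 6804+0+7·4·12=7140 → min 7140.
Optimal order: ((M₁ × (M₂ × M₃)) × M₄) with cost 7140.

7140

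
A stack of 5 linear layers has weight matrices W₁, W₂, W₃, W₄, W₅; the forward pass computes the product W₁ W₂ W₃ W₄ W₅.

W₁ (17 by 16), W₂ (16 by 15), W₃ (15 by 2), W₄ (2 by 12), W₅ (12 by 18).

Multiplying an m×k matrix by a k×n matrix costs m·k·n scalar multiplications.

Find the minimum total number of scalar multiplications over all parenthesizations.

Adjacent pairs: W₁W₂ = 17·16·15 = 4080; W₂W₃ = 16·15·2 = 480; W₃W₄ = 15·2·12 = 360; W₄W₅ = 2·12·18 = 432.
Length 3: W₁..W₃: k=1: 0+480+17·16·2=1024; k=2: 4080+0+17·15·2=4590 → min 1024 | W₂..W₄: k=2: 0+360+16·15·12=3240; k=3: 480+0+16·2·12=864 → min 864 | W₃..W₅: k=3: 0+432+15·2·18=972; k=4: 360+0+15·12·18=3600 → min 972.
Length 4: W₁..W₄: k=1: 0+864+17·16·12=4128; k=2: 4080+360+17·15·12=7500; k=3: 1024+0+17·2·12=1432 → min 1432 | W₂..W₅: k=2: 0+972+16·15·18=5292; k=3: 480+432+16·2·18=1488; k=4: 864+0+16·12·18=4320 → min 1488.
Length 5: W₁..W₅: k=1: 0+1488+17·16·18=6384; k=2: 4080+972+17·15·18=9642; k=3: 1024+432+17·2·18=2068; k=4: 1432+0+17·12·18=5104 → min 2068.
Optimal order: ((W₁ (W₂ W₃)) (W₄ W₅)) with cost 2068.

2068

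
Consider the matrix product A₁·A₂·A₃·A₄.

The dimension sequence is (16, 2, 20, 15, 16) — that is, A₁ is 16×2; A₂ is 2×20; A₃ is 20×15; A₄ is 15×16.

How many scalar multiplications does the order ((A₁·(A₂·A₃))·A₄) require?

4920

(A₂·A₃): 2×20 by 20×15 → 2×15, cost 2·20·15 = 600
(A₁·(A₂·A₃)): 16×2 by 2×15 → 16×15, cost 16·2·15 = 480; cumulative 1080
((A₁·(A₂·A₃))·A₄): 16×15 by 15×16 → 16×16, cost 16·15·16 = 3840; cumulative 4920
Total: 4920 scalar multiplications.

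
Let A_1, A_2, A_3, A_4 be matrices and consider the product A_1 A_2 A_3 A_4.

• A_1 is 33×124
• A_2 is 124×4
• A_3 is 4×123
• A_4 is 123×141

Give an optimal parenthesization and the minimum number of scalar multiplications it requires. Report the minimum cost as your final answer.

Adjacent pairs: A_1A_2 = 33·124·4 = 16368; A_2A_3 = 124·4·123 = 61008; A_3A_4 = 4·123·141 = 69372.
Length 3: A_1..A_3: k=1: 0+61008+33·124·123=564324; k=2: 16368+0+33·4·123=32604 → min 32604 | A_2..A_4: k=2: 0+69372+124·4·141=139308; k=3: 61008+0+124·123·141=2211540 → min 139308.
Length 4: A_1..A_4: k=1: 0+139308+33·124·141=716280; k=2: 16368+69372+33·4·141=104352; k=3: 32604+0+33·123·141=604923 → min 104352.
Optimal parenthesization: ((A_1 A_2) (A_3 A_4)) with cost 104352.

104352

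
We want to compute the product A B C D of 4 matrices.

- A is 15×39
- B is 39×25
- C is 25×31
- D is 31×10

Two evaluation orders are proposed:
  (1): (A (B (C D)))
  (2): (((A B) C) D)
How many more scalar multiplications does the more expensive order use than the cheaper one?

7550

Order (1) = (A (B (C D))): (C D): 25×31 by 31×10 → 25×10, cost 25·31·10 = 7750; (B (C D)): 39×25 by 25×10 → 39×10, cost 39·25·10 = 9750; cumulative 17500; (A (B (C D))): 15×39 by 39×10 → 15×10, cost 15·39·10 = 5850; cumulative 23350. Total 23350.
Order (2) = (((A B) C) D): (A B): 15×39 by 39×25 → 15×25, cost 15·39·25 = 14625; ((A B) C): 15×25 by 25×31 → 15×31, cost 15·25·31 = 11625; cumulative 26250; (((A B) C) D): 15×31 by 31×10 → 15×10, cost 15·31·10 = 4650; cumulative 30900. Total 30900.
Difference: |23350 − 30900| = 7550.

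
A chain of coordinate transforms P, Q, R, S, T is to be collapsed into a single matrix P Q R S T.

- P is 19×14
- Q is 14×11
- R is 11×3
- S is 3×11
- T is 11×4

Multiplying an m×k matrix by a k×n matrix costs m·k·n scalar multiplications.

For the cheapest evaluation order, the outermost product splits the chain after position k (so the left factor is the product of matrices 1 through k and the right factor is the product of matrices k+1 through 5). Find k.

Adjacent pairs: PQ = 19·14·11 = 2926; QR = 14·11·3 = 462; RS = 11·3·11 = 363; ST = 3·11·4 = 132.
Length 3: P..R: k=1: 0+462+19·14·3=1260; k=2: 2926+0+19·11·3=3553 → min 1260 | Q..S: k=2: 0+363+14·11·11=2057; k=3: 462+0+14·3·11=924 → min 924 | R..T: k=3: 0+132+11·3·4=264; k=4: 363+0+11·11·4=847 → min 264.
Length 4: P..S: k=1: 0+924+19·14·11=3850; k=2: 2926+363+19·11·11=5588; k=3: 1260+0+19·3·11=1887 → min 1887 | Q..T: k=2: 0+264+14·11·4=880; k=3: 462+132+14·3·4=762; k=4: 924+0+14·11·4=1540 → min 762.
Top-level splits: k=1: (P..P)·(Q..T) → 0+762+19·14·4 = 1826; k=2: (P..Q)·(R..T) → 2926+264+19·11·4 = 4026; k=3: (P..R)·(S..T) → 1260+132+19·3·4 = 1620; k=4: (P..S)·(T..T) → 1887+0+19·11·4 = 2723.
Best split is after R, i.e. k = 3.

3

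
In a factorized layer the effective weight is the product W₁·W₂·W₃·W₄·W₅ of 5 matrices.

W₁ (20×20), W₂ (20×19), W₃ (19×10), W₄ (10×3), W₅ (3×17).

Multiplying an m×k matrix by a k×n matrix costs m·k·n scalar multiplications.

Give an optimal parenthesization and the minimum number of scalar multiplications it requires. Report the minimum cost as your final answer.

Adjacent pairs: W₁W₂ = 20·20·19 = 7600; W₂W₃ = 20·19·10 = 3800; W₃W₄ = 19·10·3 = 570; W₄W₅ = 10·3·17 = 510.
Length 3: W₁..W₃: k=1: 0+3800+20·20·10=7800; k=2: 7600+0+20·19·10=11400 → min 7800 | W₂..W₄: k=2: 0+570+20·19·3=1710; k=3: 3800+0+20·10·3=4400 → min 1710 | W₃..W₅: k=3: 0+510+19·10·17=3740; k=4: 570+0+19·3·17=1539 → min 1539.
Length 4: W₁..W₄: k=1: 0+1710+20·20·3=2910; k=2: 7600+570+20·19·3=9310; k=3: 7800+0+20·10·3=8400 → min 2910 | W₂..W₅: k=2: 0+1539+20·19·17=7999; k=3: 3800+510+20·10·17=7710; k=4: 1710+0+20·3·17=2730 → min 2730.
Length 5: W₁..W₅: k=1: 0+2730+20·20·17=9530; k=2: 7600+1539+20·19·17=15599; k=3: 7800+510+20·10·17=11710; k=4: 2910+0+20·3·17=3930 → min 3930.
Optimal parenthesization: ((W₁·(W₂·(W₃·W₄)))·W₅) with cost 3930.

3930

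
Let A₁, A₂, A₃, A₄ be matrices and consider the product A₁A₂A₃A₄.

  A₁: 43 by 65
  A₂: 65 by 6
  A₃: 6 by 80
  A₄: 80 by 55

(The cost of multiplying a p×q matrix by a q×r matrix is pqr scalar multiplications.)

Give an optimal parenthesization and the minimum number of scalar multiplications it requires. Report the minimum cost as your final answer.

57360

Adjacent pairs: A₁A₂ = 43·65·6 = 16770; A₂A₃ = 65·6·80 = 31200; A₃A₄ = 6·80·55 = 26400.
Length 3: A₁..A₃: k=1: 0+31200+43·65·80=254800; k=2: 16770+0+43·6·80=37410 → min 37410 | A₂..A₄: k=2: 0+26400+65·6·55=47850; k=3: 31200+0+65·80·55=317200 → min 47850.
Length 4: A₁..A₄: k=1: 0+47850+43·65·55=201575; k=2: 16770+26400+43·6·55=57360; k=3: 37410+0+43·80·55=226610 → min 57360.
Optimal parenthesization: ((A₁A₂)(A₃A₄)) with cost 57360.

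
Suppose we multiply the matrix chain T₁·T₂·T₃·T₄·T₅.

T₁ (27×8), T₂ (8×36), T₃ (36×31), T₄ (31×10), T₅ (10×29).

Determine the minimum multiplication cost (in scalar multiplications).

Adjacent pairs: T₁T₂ = 27·8·36 = 7776; T₂T₃ = 8·36·31 = 8928; T₃T₄ = 36·31·10 = 11160; T₄T₅ = 31·10·29 = 8990.
Length 3: T₁..T₃: k=1: 0+8928+27·8·31=15624; k=2: 7776+0+27·36·31=37908 → min 15624 | T₂..T₄: k=2: 0+11160+8·36·10=14040; k=3: 8928+0+8·31·10=11408 → min 11408 | T₃..T₅: k=3: 0+8990+36·31·29=41354; k=4: 11160+0+36·10·29=21600 → min 21600.
Length 4: T₁..T₄: k=1: 0+11408+27·8·10=13568; k=2: 7776+11160+27·36·10=28656; k=3: 15624+0+27·31·10=23994 → min 13568 | T₂..T₅: k=2: 0+21600+8·36·29=29952; k=3: 8928+8990+8·31·29=25110; k=4: 11408+0+8·10·29=13728 → min 13728.
Length 5: T₁..T₅: k=1: 0+13728+27·8·29=19992; k=2: 7776+21600+27·36·29=57564; k=3: 15624+8990+27·31·29=48887; k=4: 13568+0+27·10·29=21398 → min 19992.
Optimal order: (T₁·(((T₂·T₃)·T₄)·T₅)) with cost 19992.

19992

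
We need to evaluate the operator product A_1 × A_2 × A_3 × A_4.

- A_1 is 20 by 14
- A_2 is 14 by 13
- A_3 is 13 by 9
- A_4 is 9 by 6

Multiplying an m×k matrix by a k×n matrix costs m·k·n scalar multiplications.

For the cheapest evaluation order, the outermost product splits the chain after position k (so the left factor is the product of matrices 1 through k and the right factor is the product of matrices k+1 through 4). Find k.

1

Adjacent pairs: A_1A_2 = 20·14·13 = 3640; A_2A_3 = 14·13·9 = 1638; A_3A_4 = 13·9·6 = 702.
Length 3: A_1..A_3: k=1: 0+1638+20·14·9=4158; k=2: 3640+0+20·13·9=5980 → min 4158 | A_2..A_4: k=2: 0+702+14·13·6=1794; k=3: 1638+0+14·9·6=2394 → min 1794.
Top-level splits: k=1: (A_1..A_1)·(A_2..A_4) → 0+1794+20·14·6 = 3474; k=2: (A_1..A_2)·(A_3..A_4) → 3640+702+20·13·6 = 5902; k=3: (A_1..A_3)·(A_4..A_4) → 4158+0+20·9·6 = 5238.
Best split is after A_1, i.e. k = 1.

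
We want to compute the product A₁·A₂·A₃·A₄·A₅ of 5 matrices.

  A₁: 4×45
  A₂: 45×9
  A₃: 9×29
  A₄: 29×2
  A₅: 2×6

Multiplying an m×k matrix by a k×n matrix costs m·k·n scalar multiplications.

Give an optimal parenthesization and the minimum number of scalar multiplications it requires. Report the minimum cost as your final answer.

1740

Adjacent pairs: A₁A₂ = 4·45·9 = 1620; A₂A₃ = 45·9·29 = 11745; A₃A₄ = 9·29·2 = 522; A₄A₅ = 29·2·6 = 348.
Length 3: A₁..A₃: k=1: 0+11745+4·45·29=16965; k=2: 1620+0+4·9·29=2664 → min 2664 | A₂..A₄: k=2: 0+522+45·9·2=1332; k=3: 11745+0+45·29·2=14355 → min 1332 | A₃..A₅: k=3: 0+348+9·29·6=1914; k=4: 522+0+9·2·6=630 → min 630.
Length 4: A₁..A₄: k=1: 0+1332+4·45·2=1692; k=2: 1620+522+4·9·2=2214; k=3: 2664+0+4·29·2=2896 → min 1692 | A₂..A₅: k=2: 0+630+45·9·6=3060; k=3: 11745+348+45·29·6=19923; k=4: 1332+0+45·2·6=1872 → min 1872.
Length 5: A₁..A₅: k=1: 0+1872+4·45·6=2952; k=2: 1620+630+4·9·6=2466; k=3: 2664+348+4·29·6=3708; k=4: 1692+0+4·2·6=1740 → min 1740.
Optimal parenthesization: ((A₁·(A₂·(A₃·A₄)))·A₅) with cost 1740.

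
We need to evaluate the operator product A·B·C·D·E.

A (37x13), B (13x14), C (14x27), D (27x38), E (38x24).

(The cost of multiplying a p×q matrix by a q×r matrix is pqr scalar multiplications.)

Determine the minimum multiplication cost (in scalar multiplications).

41652

Adjacent pairs: AB = 37·13·14 = 6734; BC = 13·14·27 = 4914; CD = 14·27·38 = 14364; DE = 27·38·24 = 24624.
Length 3: A..C: k=1: 0+4914+37·13·27=17901; k=2: 6734+0+37·14·27=20720 → min 17901 | B..D: k=2: 0+14364+13·14·38=21280; k=3: 4914+0+13·27·38=18252 → min 18252 | C..E: k=3: 0+24624+14·27·24=33696; k=4: 14364+0+14·38·24=27132 → min 27132.
Length 4: A..D: k=1: 0+18252+37·13·38=36530; k=2: 6734+14364+37·14·38=40782; k=3: 17901+0+37·27·38=55863 → min 36530 | B..E: k=2: 0+27132+13·14·24=31500; k=3: 4914+24624+13·27·24=37962; k=4: 18252+0+13·38·24=30108 → min 30108.
Length 5: A..E: k=1: 0+30108+37·13·24=41652; k=2: 6734+27132+37·14·24=46298; k=3: 17901+24624+37·27·24=66501; k=4: 36530+0+37·38·24=70274 → min 41652.
Optimal order: (A·(((B·C)·D)·E)) with cost 41652.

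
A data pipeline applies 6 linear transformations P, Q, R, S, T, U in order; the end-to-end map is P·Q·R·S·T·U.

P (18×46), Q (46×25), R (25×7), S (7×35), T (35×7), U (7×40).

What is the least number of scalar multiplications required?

21483

Adjacent pairs: PQ = 18·46·25 = 20700; QR = 46·25·7 = 8050; RS = 25·7·35 = 6125; ST = 7·35·7 = 1715; TU = 35·7·40 = 9800.
Length 3: P..R: k=1: 0+8050+18·46·7=13846; k=2: 20700+0+18·25·7=23850 → min 13846 | Q..S: k=2: 0+6125+46·25·35=46375; k=3: 8050+0+46·7·35=19320 → min 19320 | R..T: k=3: 0+1715+25·7·7=2940; k=4: 6125+0+25·35·7=12250 → min 2940 | S..U: k=4: 0+9800+7·35·40=19600; k=5: 1715+0+7·7·40=3675 → min 3675.
Length 4: P..S: k=1: 0+19320+18·46·35=48300; k=2: 20700+6125+18·25·35=42575; k=3: 13846+0+18·7·35=18256 → min 18256 | Q..T: k=2: 0+2940+46·25·7=10990; k=3: 8050+1715+46·7·7=12019; k=4: 19320+0+46·35·7=30590 → min 10990 | R..U: k=3: 0+3675+25·7·40=10675; k=4: 6125+9800+25·35·40=50925; k=5: 2940+0+25·7·40=9940 → min 9940.
Length 5: P..T: k=1: 0+10990+18·46·7=16786; k=2: 20700+2940+18·25·7=26790; k=3: 13846+1715+18·7·7=16443; k=4: 18256+0+18·35·7=22666 → min 16443 | Q..U: k=2: 0+9940+46·25·40=55940; k=3: 8050+3675+46·7·40=24605; k=4: 19320+9800+46·35·40=93520; k=5: 10990+0+46·7·40=23870 → min 23870.
Length 6: P..U: k=1: 0+23870+18·46·40=56990; k=2: 20700+9940+18·25·40=48640; k=3: 13846+3675+18·7·40=22561; k=4: 18256+9800+18·35·40=53256; k=5: 16443+0+18·7·40=21483 → min 21483.
Optimal order: (((P·(Q·R))·(S·T))·U) with cost 21483.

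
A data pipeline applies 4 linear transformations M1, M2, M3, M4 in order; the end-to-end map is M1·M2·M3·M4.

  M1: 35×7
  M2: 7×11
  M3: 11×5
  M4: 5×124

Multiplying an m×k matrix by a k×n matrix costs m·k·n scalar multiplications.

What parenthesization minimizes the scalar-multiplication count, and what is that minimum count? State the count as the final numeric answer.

23310

Adjacent pairs: M1M2 = 35·7·11 = 2695; M2M3 = 7·11·5 = 385; M3M4 = 11·5·124 = 6820.
Length 3: M1..M3: k=1: 0+385+35·7·5=1610; k=2: 2695+0+35·11·5=4620 → min 1610 | M2..M4: k=2: 0+6820+7·11·124=16368; k=3: 385+0+7·5·124=4725 → min 4725.
Length 4: M1..M4: k=1: 0+4725+35·7·124=35105; k=2: 2695+6820+35·11·124=57255; k=3: 1610+0+35·5·124=23310 → min 23310.
Optimal parenthesization: ((M1·(M2·M3))·M4) with cost 23310.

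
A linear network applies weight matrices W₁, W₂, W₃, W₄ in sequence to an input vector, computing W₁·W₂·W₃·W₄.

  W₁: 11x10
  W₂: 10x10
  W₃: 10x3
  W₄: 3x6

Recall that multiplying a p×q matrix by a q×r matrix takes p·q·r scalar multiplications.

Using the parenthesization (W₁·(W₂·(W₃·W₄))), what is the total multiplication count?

1440

(W₃·W₄): 10×3 by 3×6 → 10×6, cost 10·3·6 = 180
(W₂·(W₃·W₄)): 10×10 by 10×6 → 10×6, cost 10·10·6 = 600; cumulative 780
(W₁·(W₂·(W₃·W₄))): 11×10 by 10×6 → 11×6, cost 11·10·6 = 660; cumulative 1440
Total: 1440 scalar multiplications.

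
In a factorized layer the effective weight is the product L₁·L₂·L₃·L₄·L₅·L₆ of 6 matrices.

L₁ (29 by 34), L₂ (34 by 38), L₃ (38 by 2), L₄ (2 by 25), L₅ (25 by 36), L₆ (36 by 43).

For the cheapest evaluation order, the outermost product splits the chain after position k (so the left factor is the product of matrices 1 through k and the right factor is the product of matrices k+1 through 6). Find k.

3

Adjacent pairs: L₁L₂ = 29·34·38 = 37468; L₂L₃ = 34·38·2 = 2584; L₃L₄ = 38·2·25 = 1900; L₄L₅ = 2·25·36 = 1800; L₅L₆ = 25·36·43 = 38700.
Length 3: L₁..L₃: k=1: 0+2584+29·34·2=4556; k=2: 37468+0+29·38·2=39672 → min 4556 | L₂..L₄: k=2: 0+1900+34·38·25=34200; k=3: 2584+0+34·2·25=4284 → min 4284 | L₃..L₅: k=3: 0+1800+38·2·36=4536; k=4: 1900+0+38·25·36=36100 → min 4536 | L₄..L₆: k=4: 0+38700+2·25·43=40850; k=5: 1800+0+2·36·43=4896 → min 4896.
Length 4: L₁..L₄: k=1: 0+4284+29·34·25=28934; k=2: 37468+1900+29·38·25=66918; k=3: 4556+0+29·2·25=6006 → min 6006 | L₂..L₅: k=2: 0+4536+34·38·36=51048; k=3: 2584+1800+34·2·36=6832; k=4: 4284+0+34·25·36=34884 → min 6832 | L₃..L₆: k=3: 0+4896+38·2·43=8164; k=4: 1900+38700+38·25·43=81450; k=5: 4536+0+38·36·43=63360 → min 8164.
Length 5: L₁..L₅: k=1: 0+6832+29·34·36=42328; k=2: 37468+4536+29·38·36=81676; k=3: 4556+1800+29·2·36=8444; k=4: 6006+0+29·25·36=32106 → min 8444 | L₂..L₆: k=2: 0+8164+34·38·43=63720; k=3: 2584+4896+34·2·43=10404; k=4: 4284+38700+34·25·43=79534; k=5: 6832+0+34·36·43=59464 → min 10404.
Top-level splits: k=1: (L₁..L₁)·(L₂..L₆) → 0+10404+29·34·43 = 52802; k=2: (L₁..L₂)·(L₃..L₆) → 37468+8164+29·38·43 = 93018; k=3: (L₁..L₃)·(L₄..L₆) → 4556+4896+29·2·43 = 11946; k=4: (L₁..L₄)·(L₅..L₆) → 6006+38700+29·25·43 = 75881; k=5: (L₁..L₅)·(L₆..L₆) → 8444+0+29·36·43 = 53336.
Best split is after L₃, i.e. k = 3.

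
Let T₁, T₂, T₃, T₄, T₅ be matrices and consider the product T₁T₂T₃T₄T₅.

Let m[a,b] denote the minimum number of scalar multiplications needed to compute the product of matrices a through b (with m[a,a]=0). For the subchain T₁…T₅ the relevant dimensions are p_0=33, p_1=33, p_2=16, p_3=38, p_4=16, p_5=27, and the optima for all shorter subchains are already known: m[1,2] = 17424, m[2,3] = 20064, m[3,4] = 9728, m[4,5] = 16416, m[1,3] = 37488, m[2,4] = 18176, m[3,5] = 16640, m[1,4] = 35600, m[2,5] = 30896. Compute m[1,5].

48320

m[1,5] = min over k∈[1,4] of m[1,k]+m[k+1,5]+p_{0}·p_k·p_{5}.
k=1: 0 + 30896 + 33·33·27 = 60299; k=2: 17424 + 16640 + 33·16·27 = 48320; k=3: 37488 + 16416 + 33·38·27 = 87762; k=4: 35600 + 0 + 33·16·27 = 49856.
Minimum: 48320 at k=2.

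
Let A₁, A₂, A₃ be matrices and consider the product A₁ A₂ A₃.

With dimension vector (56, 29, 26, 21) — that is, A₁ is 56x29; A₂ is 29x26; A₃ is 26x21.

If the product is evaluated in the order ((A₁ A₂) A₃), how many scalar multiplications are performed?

(A₁ A₂): 56×29 by 29×26 → 56×26, cost 56·29·26 = 42224
((A₁ A₂) A₃): 56×26 by 26×21 → 56×21, cost 56·26·21 = 30576; cumulative 72800
Total: 72800 scalar multiplications.

72800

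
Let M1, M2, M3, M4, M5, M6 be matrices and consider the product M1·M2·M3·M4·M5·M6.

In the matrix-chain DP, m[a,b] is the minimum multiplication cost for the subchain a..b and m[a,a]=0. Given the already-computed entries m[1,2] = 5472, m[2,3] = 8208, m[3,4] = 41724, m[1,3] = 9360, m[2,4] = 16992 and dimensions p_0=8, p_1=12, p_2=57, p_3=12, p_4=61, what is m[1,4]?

m[1,4] = min over k∈[1,3] of m[1,k]+m[k+1,4]+p_{0}·p_k·p_{4}.
k=1: 0 + 16992 + 8·12·61 = 22848; k=2: 5472 + 41724 + 8·57·61 = 75012; k=3: 9360 + 0 + 8·12·61 = 15216.
Minimum: 15216 at k=3.

15216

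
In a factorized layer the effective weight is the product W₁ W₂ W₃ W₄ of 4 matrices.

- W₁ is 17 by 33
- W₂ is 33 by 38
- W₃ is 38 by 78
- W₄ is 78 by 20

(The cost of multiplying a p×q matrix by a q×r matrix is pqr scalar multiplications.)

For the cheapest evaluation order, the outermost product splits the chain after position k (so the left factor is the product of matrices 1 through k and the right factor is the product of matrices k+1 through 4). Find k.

Adjacent pairs: W₁W₂ = 17·33·38 = 21318; W₂W₃ = 33·38·78 = 97812; W₃W₄ = 38·78·20 = 59280.
Length 3: W₁..W₃: k=1: 0+97812+17·33·78=141570; k=2: 21318+0+17·38·78=71706 → min 71706 | W₂..W₄: k=2: 0+59280+33·38·20=84360; k=3: 97812+0+33·78·20=149292 → min 84360.
Top-level splits: k=1: (W₁..W₁)·(W₂..W₄) → 0+84360+17·33·20 = 95580; k=2: (W₁..W₂)·(W₃..W₄) → 21318+59280+17·38·20 = 93518; k=3: (W₁..W₃)·(W₄..W₄) → 71706+0+17·78·20 = 98226.
Best split is after W₂, i.e. k = 2.

2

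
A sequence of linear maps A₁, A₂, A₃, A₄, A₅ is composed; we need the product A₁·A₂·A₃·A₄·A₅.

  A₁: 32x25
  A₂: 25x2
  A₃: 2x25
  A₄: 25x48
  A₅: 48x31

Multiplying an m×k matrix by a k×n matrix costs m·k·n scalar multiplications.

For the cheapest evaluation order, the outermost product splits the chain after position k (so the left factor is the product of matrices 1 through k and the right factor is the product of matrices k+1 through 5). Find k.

2

Adjacent pairs: A₁A₂ = 32·25·2 = 1600; A₂A₃ = 25·2·25 = 1250; A₃A₄ = 2·25·48 = 2400; A₄A₅ = 25·48·31 = 37200.
Length 3: A₁..A₃: k=1: 0+1250+32·25·25=21250; k=2: 1600+0+32·2·25=3200 → min 3200 | A₂..A₄: k=2: 0+2400+25·2·48=4800; k=3: 1250+0+25·25·48=31250 → min 4800 | A₃..A₅: k=3: 0+37200+2·25·31=38750; k=4: 2400+0+2·48·31=5376 → min 5376.
Length 4: A₁..A₄: k=1: 0+4800+32·25·48=43200; k=2: 1600+2400+32·2·48=7072; k=3: 3200+0+32·25·48=41600 → min 7072 | A₂..A₅: k=2: 0+5376+25·2·31=6926; k=3: 1250+37200+25·25·31=57825; k=4: 4800+0+25·48·31=42000 → min 6926.
Top-level splits: k=1: (A₁..A₁)·(A₂..A₅) → 0+6926+32·25·31 = 31726; k=2: (A₁..A₂)·(A₃..A₅) → 1600+5376+32·2·31 = 8960; k=3: (A₁..A₃)·(A₄..A₅) → 3200+37200+32·25·31 = 65200; k=4: (A₁..A₄)·(A₅..A₅) → 7072+0+32·48·31 = 54688.
Best split is after A₂, i.e. k = 2.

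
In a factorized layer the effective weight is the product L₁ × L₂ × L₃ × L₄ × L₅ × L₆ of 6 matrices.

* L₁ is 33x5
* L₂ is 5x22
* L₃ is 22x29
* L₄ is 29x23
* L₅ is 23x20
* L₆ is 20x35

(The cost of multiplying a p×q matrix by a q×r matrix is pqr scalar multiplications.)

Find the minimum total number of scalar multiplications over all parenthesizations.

18100

Adjacent pairs: L₁L₂ = 33·5·22 = 3630; L₂L₃ = 5·22·29 = 3190; L₃L₄ = 22·29·23 = 14674; L₄L₅ = 29·23·20 = 13340; L₅L₆ = 23·20·35 = 16100.
Length 3: L₁..L₃: k=1: 0+3190+33·5·29=7975; k=2: 3630+0+33·22·29=24684 → min 7975 | L₂..L₄: k=2: 0+14674+5·22·23=17204; k=3: 3190+0+5·29·23=6525 → min 6525 | L₃..L₅: k=3: 0+13340+22·29·20=26100; k=4: 14674+0+22·23·20=24794 → min 24794 | L₄..L₆: k=4: 0+16100+29·23·35=39445; k=5: 13340+0+29·20·35=33640 → min 33640.
Length 4: L₁..L₄: k=1: 0+6525+33·5·23=10320; k=2: 3630+14674+33·22·23=35002; k=3: 7975+0+33·29·23=29986 → min 10320 | L₂..L₅: k=2: 0+24794+5·22·20=26994; k=3: 3190+13340+5·29·20=19430; k=4: 6525+0+5·23·20=8825 → min 8825 | L₃..L₆: k=3: 0+33640+22·29·35=55970; k=4: 14674+16100+22·23·35=48484; k=5: 24794+0+22·20·35=40194 → min 40194.
Length 5: L₁..L₅: k=1: 0+8825+33·5·20=12125; k=2: 3630+24794+33·22·20=42944; k=3: 7975+13340+33·29·20=40455; k=4: 10320+0+33·23·20=25500 → min 12125 | L₂..L₆: k=2: 0+40194+5·22·35=44044; k=3: 3190+33640+5·29·35=41905; k=4: 6525+16100+5·23·35=26650; k=5: 8825+0+5·20·35=12325 → min 12325.
Length 6: L₁..L₆: k=1: 0+12325+33·5·35=18100; k=2: 3630+40194+33·22·35=69234; k=3: 7975+33640+33·29·35=75110; k=4: 10320+16100+33·23·35=52985; k=5: 12125+0+33·20·35=35225 → min 18100.
Optimal order: (L₁ × ((((L₂ × L₃) × L₄) × L₅) × L₆)) with cost 18100.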